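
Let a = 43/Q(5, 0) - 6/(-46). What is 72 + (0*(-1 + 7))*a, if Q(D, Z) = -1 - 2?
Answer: 72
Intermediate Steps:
Q(D, Z) = -3
a = -980/69 (a = 43/(-3) - 6/(-46) = 43*(-⅓) - 6*(-1/46) = -43/3 + 3/23 = -980/69 ≈ -14.203)
72 + (0*(-1 + 7))*a = 72 + (0*(-1 + 7))*(-980/69) = 72 + (0*6)*(-980/69) = 72 + 0*(-980/69) = 72 + 0 = 72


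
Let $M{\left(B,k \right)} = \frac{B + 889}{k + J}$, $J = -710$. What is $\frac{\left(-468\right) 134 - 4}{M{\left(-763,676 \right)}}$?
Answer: $\frac{1066172}{63} \approx 16923.0$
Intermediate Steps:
$M{\left(B,k \right)} = \frac{889 + B}{-710 + k}$ ($M{\left(B,k \right)} = \frac{B + 889}{k - 710} = \frac{889 + B}{-710 + k}$)
$\frac{\left(-468\right) 134 - 4}{M{\left(-763,676 \right)}} = \frac{\left(-468\right) 134 - 4}{\frac{1}{-710 + 676} \left(889 - 763\right)} = \frac{-62712 - 4}{\frac{1}{-34} \cdot 126} = - \frac{62716}{\left(- \frac{1}{34}\right) 126} = - \frac{62716}{- \frac{63}{17}} = \left(-62716\right) \left(- \frac{17}{63}\right) = \frac{1066172}{63}$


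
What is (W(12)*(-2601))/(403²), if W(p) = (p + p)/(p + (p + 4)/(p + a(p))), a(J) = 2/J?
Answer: -42194/1461681 ≈ -0.028867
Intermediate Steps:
W(p) = 2*p/(p + (4 + p)/(p + 2/p)) (W(p) = (p + p)/(p + (p + 4)/(p + 2/p)) = (2*p)/(p + (4 + p)/(p + 2/p)) = 2*p/(p + (4 + p)/(p + 2/p)))
(W(12)*(-2601))/(403²) = ((2*(2 + 12²)/(6 + 12 + 12²))*(-2601))/(403²) = ((2*(2 + 144)/(6 + 12 + 144))*(-2601))/162409 = ((2*146/162)*(-2601))*(1/162409) = ((2*(1/162)*146)*(-2601))*(1/162409) = ((146/81)*(-2601))*(1/162409) = -42194/9*1/162409 = -42194/1461681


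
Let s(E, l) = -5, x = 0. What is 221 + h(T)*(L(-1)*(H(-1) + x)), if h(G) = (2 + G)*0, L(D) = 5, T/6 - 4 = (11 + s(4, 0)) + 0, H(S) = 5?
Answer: 221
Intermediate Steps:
T = 60 (T = 24 + 6*((11 - 5) + 0) = 24 + 6*(6 + 0) = 24 + 6*6 = 24 + 36 = 60)
h(G) = 0
221 + h(T)*(L(-1)*(H(-1) + x)) = 221 + 0*(5*(5 + 0)) = 221 + 0*(5*5) = 221 + 0*25 = 221 + 0 = 221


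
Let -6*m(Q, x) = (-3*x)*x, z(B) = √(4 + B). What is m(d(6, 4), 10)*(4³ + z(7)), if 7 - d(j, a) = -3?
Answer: 3200 + 50*√11 ≈ 3365.8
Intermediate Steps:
d(j, a) = 10 (d(j, a) = 7 - 1*(-3) = 7 + 3 = 10)
m(Q, x) = x²/2 (m(Q, x) = -(-3*x)*x/6 = -(-1)*x²/2 = x²/2)
m(d(6, 4), 10)*(4³ + z(7)) = ((½)*10²)*(4³ + √(4 + 7)) = ((½)*100)*(64 + √11) = 50*(64 + √11) = 3200 + 50*√11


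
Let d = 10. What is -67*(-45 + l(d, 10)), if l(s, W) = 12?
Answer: 2211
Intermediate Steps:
-67*(-45 + l(d, 10)) = -67*(-45 + 12) = -67*(-33) = 2211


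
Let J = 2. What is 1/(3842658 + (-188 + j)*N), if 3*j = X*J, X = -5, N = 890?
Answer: 3/11017114 ≈ 2.7230e-7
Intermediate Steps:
j = -10/3 (j = (-5*2)/3 = (⅓)*(-10) = -10/3 ≈ -3.3333)
1/(3842658 + (-188 + j)*N) = 1/(3842658 + (-188 - 10/3)*890) = 1/(3842658 - 574/3*890) = 1/(3842658 - 510860/3) = 1/(11017114/3) = 3/11017114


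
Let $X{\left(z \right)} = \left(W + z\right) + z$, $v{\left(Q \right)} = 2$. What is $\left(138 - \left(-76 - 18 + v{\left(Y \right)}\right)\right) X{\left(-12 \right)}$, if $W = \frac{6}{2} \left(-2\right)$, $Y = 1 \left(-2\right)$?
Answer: $-6900$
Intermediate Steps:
$Y = -2$
$W = -6$ ($W = 6 \cdot \frac{1}{2} \left(-2\right) = 3 \left(-2\right) = -6$)
$X{\left(z \right)} = -6 + 2 z$ ($X{\left(z \right)} = \left(-6 + z\right) + z = -6 + 2 z$)
$\left(138 - \left(-76 - 18 + v{\left(Y \right)}\right)\right) X{\left(-12 \right)} = \left(138 + \left(76 - \left(6 \left(-3\right) + 2\right)\right)\right) \left(-6 + 2 \left(-12\right)\right) = \left(138 + \left(76 - \left(-18 + 2\right)\right)\right) \left(-6 - 24\right) = \left(138 + \left(76 - -16\right)\right) \left(-30\right) = \left(138 + \left(76 + 16\right)\right) \left(-30\right) = \left(138 + 92\right) \left(-30\right) = 230 \left(-30\right) = -6900$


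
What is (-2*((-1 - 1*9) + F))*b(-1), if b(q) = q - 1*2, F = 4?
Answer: -36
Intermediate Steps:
b(q) = -2 + q (b(q) = q - 2 = -2 + q)
(-2*((-1 - 1*9) + F))*b(-1) = (-2*((-1 - 1*9) + 4))*(-2 - 1) = -2*((-1 - 9) + 4)*(-3) = -2*(-10 + 4)*(-3) = -2*(-6)*(-3) = 12*(-3) = -36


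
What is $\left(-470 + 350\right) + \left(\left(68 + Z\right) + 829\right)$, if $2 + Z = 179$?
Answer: $954$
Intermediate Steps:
$Z = 177$ ($Z = -2 + 179 = 177$)
$\left(-470 + 350\right) + \left(\left(68 + Z\right) + 829\right) = \left(-470 + 350\right) + \left(\left(68 + 177\right) + 829\right) = -120 + \left(245 + 829\right) = -120 + 1074 = 954$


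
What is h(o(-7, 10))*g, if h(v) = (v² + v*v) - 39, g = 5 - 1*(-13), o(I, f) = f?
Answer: 2898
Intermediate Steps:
g = 18 (g = 5 + 13 = 18)
h(v) = -39 + 2*v² (h(v) = (v² + v²) - 39 = 2*v² - 39 = -39 + 2*v²)
h(o(-7, 10))*g = (-39 + 2*10²)*18 = (-39 + 2*100)*18 = (-39 + 200)*18 = 161*18 = 2898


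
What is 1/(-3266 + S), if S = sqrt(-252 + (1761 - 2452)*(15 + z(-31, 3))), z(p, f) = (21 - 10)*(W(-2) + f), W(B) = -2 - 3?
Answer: -3266/10662171 - sqrt(4585)/10662171 ≈ -0.00031267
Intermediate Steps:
W(B) = -5
z(p, f) = -55 + 11*f (z(p, f) = (21 - 10)*(-5 + f) = 11*(-5 + f) = -55 + 11*f)
S = sqrt(4585) (S = sqrt(-252 + (1761 - 2452)*(15 + (-55 + 11*3))) = sqrt(-252 - 691*(15 + (-55 + 33))) = sqrt(-252 - 691*(15 - 22)) = sqrt(-252 - 691*(-7)) = sqrt(-252 + 4837) = sqrt(4585) ≈ 67.713)
1/(-3266 + S) = 1/(-3266 + sqrt(4585))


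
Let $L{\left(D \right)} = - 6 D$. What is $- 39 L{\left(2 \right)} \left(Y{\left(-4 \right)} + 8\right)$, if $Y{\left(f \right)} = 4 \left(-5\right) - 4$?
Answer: $-7488$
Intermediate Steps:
$Y{\left(f \right)} = -24$ ($Y{\left(f \right)} = -20 - 4 = -24$)
$- 39 L{\left(2 \right)} \left(Y{\left(-4 \right)} + 8\right) = - 39 \left(\left(-6\right) 2\right) \left(-24 + 8\right) = \left(-39\right) \left(-12\right) \left(-16\right) = 468 \left(-16\right) = -7488$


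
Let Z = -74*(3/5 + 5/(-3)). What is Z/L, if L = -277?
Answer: -1184/4155 ≈ -0.28496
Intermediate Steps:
Z = 1184/15 (Z = -74*(3*(⅕) + 5*(-⅓)) = -74*(⅗ - 5/3) = -74*(-16/15) = 1184/15 ≈ 78.933)
Z/L = (1184/15)/(-277) = (1184/15)*(-1/277) = -1184/4155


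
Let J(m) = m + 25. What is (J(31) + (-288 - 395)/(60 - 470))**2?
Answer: 558991449/168100 ≈ 3325.4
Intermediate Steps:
J(m) = 25 + m
(J(31) + (-288 - 395)/(60 - 470))**2 = ((25 + 31) + (-288 - 395)/(60 - 470))**2 = (56 - 683/(-410))**2 = (56 - 683*(-1/410))**2 = (56 + 683/410)**2 = (23643/410)**2 = 558991449/168100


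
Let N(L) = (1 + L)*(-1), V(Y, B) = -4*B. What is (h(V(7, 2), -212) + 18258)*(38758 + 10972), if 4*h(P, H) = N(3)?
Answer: 907920610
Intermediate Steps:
N(L) = -1 - L
h(P, H) = -1 (h(P, H) = (-1 - 1*3)/4 = (-1 - 3)/4 = (¼)*(-4) = -1)
(h(V(7, 2), -212) + 18258)*(38758 + 10972) = (-1 + 18258)*(38758 + 10972) = 18257*49730 = 907920610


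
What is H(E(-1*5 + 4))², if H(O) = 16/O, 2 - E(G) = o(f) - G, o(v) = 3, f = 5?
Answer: 64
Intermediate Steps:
E(G) = -1 + G (E(G) = 2 - (3 - G) = 2 + (-3 + G) = -1 + G)
H(E(-1*5 + 4))² = (16/(-1 + (-1*5 + 4)))² = (16/(-1 + (-5 + 4)))² = (16/(-1 - 1))² = (16/(-2))² = (16*(-½))² = (-8)² = 64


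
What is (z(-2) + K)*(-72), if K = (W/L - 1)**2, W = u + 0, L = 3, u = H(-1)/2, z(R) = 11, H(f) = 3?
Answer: -810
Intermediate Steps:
u = 3/2 ≈ 1.5000
W = 3/2 (W = 3/2 + 0 = 3/2 ≈ 1.5000)
K = 1/4 (K = ((3/2)/3 - 1)**2 = ((3/2)*(1/3) - 1)**2 = (1/2 - 1)**2 = (-1/2)**2 = 1/4 ≈ 0.25000)
(z(-2) + K)*(-72) = (11 + 1/4)*(-72) = (45/4)*(-72) = -810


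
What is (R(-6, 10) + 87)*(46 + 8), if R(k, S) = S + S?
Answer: 5778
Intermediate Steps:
R(k, S) = 2*S
(R(-6, 10) + 87)*(46 + 8) = (2*10 + 87)*(46 + 8) = (20 + 87)*54 = 107*54 = 5778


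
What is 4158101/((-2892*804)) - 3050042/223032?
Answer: -334135401637/21607786224 ≈ -15.464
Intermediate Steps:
4158101/((-2892*804)) - 3050042/223032 = 4158101/(-2325168) - 3050042*1/223032 = 4158101*(-1/2325168) - 1525021/111516 = -4158101/2325168 - 1525021/111516 = -334135401637/21607786224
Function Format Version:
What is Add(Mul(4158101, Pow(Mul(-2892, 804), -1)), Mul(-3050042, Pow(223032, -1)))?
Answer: Rational(-334135401637, 21607786224) ≈ -15.464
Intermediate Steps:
Add(Mul(4158101, Pow(Mul(-2892, 804), -1)), Mul(-3050042, Pow(223032, -1))) = Add(Mul(4158101, Pow(-2325168, -1)), Mul(-3050042, Rational(1, 223032))) = Add(Mul(4158101, Rational(-1, 2325168)), Rational(-1525021, 111516)) = Add(Rational(-4158101, 2325168), Rational(-1525021, 111516)) = Rational(-334135401637, 21607786224)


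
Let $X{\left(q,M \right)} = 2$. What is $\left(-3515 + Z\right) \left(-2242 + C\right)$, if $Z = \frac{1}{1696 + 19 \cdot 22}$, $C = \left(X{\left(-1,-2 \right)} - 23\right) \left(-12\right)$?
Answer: $\frac{7393555455}{1057} \approx 6.9948 \cdot 10^{6}$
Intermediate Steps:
$C = 252$ ($C = \left(2 - 23\right) \left(-12\right) = \left(-21\right) \left(-12\right) = 252$)
$Z = \frac{1}{2114}$ ($Z = \frac{1}{1696 + 418} = \frac{1}{2114} \approx 0.00047304$)
$\left(-3515 + Z\right) \left(-2242 + C\right) = \left(-3515 + \frac{1}{2114}\right) \left(-2242 + 252\right) = \left(- \frac{7430709}{2114}\right) \left(-1990\right) = \frac{7393555455}{1057}$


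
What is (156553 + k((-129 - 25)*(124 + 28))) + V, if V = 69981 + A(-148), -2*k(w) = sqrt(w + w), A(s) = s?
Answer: 226386 - 2*I*sqrt(2926) ≈ 2.2639e+5 - 108.19*I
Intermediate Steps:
k(w) = -sqrt(2)*sqrt(w)/2 (k(w) = -sqrt(w + w)/2 = -sqrt(2)*sqrt(w)/2)
V = 69833 (V = 69981 - 148 = 69833)
(156553 + k((-129 - 25)*(124 + 28))) + V = (156553 - sqrt(2)*sqrt((-129 - 25)*(124 + 28))/2) + 69833 = (156553 - sqrt(2)*sqrt(-154*152)/2) + 69833 = (156553 - sqrt(2)*sqrt(-23408)/2) + 69833 = (156553 - sqrt(2)*4*I*sqrt(1463)/2) + 69833 = (156553 - 2*I*sqrt(2926)) + 69833 = 226386 - 2*I*sqrt(2926)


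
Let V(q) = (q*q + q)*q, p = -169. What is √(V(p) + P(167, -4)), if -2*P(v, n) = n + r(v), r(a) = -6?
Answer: I*√4798243 ≈ 2190.5*I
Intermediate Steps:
P(v, n) = 3 - n/2 (P(v, n) = -(n - 6)/2 = -(-6 + n)/2 = 3 - n/2)
V(q) = q*(q + q²) (V(q) = (q² + q)*q = (q + q²)*q = q*(q + q²))
√(V(p) + P(167, -4)) = √((-169)²*(1 - 169) + (3 - ½*(-4))) = √(28561*(-168) + (3 + 2)) = √(-4798248 + 5) = √(-4798243) = I*√4798243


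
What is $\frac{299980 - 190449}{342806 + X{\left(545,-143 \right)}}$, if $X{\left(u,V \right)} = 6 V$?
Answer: $\frac{109531}{341948} \approx 0.32031$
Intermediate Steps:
$\frac{299980 - 190449}{342806 + X{\left(545,-143 \right)}} = \frac{299980 - 190449}{342806 + 6 \left(-143\right)} = \frac{109531}{342806 - 858} = \frac{109531}{341948}$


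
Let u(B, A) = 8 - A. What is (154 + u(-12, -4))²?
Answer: 27556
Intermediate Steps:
(154 + u(-12, -4))² = (154 + (8 - 1*(-4)))² = (154 + (8 + 4))² = (154 + 12)² = 166² = 27556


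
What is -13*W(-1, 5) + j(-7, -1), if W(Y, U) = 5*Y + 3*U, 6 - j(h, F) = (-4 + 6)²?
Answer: -128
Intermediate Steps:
j(h, F) = 2 (j(h, F) = 6 - (-4 + 6)² = 6 - 1*2² = 6 - 1*4 = 6 - 4 = 2)
W(Y, U) = 3*U + 5*Y
-13*W(-1, 5) + j(-7, -1) = -13*(3*5 + 5*(-1)) + 2 = -13*(15 - 5) + 2 = -13*10 + 2 = -130 + 2 = -128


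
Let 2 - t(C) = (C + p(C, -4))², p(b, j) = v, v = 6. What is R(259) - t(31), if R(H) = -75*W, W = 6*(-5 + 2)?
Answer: 2717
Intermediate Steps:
W = -18 (W = 6*(-3) = -18)
R(H) = 1350 (R(H) = -75*(-18) = 1350)
p(b, j) = 6
t(C) = 2 - (6 + C)² (t(C) = 2 - (C + 6)² = 2 - (6 + C)²)
R(259) - t(31) = 1350 - (2 - (6 + 31)²) = 1350 - (2 - 1*37²) = 1350 - (2 - 1*1369) = 1350 - (2 - 1369) = 1350 - 1*(-1367) = 1350 + 1367 = 2717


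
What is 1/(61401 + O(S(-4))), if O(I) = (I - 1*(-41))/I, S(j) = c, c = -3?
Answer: 3/184165 ≈ 1.6290e-5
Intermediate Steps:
S(j) = -3
O(I) = (41 + I)/I (O(I) = (I + 41)/I = (41 + I)/I)
1/(61401 + O(S(-4))) = 1/(61401 + (41 - 3)/(-3)) = 1/(61401 - 1/3*38) = 1/(61401 - 38/3) = 1/(184165/3) = 3/184165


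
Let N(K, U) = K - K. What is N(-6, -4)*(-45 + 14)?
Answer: 0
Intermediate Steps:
N(K, U) = 0
N(-6, -4)*(-45 + 14) = 0*(-45 + 14) = 0*(-31) = 0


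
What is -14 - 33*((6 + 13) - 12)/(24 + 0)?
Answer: -189/8 ≈ -23.625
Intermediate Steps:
-14 - 33*((6 + 13) - 12)/(24 + 0) = -14 - 33*(19 - 12)/24 = -14 - 231/24 = -14 - 33*7/24 = -14 - 77/8 = -189/8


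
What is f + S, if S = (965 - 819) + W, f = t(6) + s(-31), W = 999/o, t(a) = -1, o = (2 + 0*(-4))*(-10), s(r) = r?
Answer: 1281/20 ≈ 64.050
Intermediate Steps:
o = -20 (o = (2 + 0)*(-10) = 2*(-10) = -20)
W = -999/20 (W = 999/(-20) = 999*(-1/20) = -999/20 ≈ -49.950)
f = -32 (f = -1 - 31 = -32)
S = 1921/20 (S = (965 - 819) - 999/20 = 146 - 999/20 = 1921/20 ≈ 96.050)
f + S = -32 + 1921/20 = 1281/20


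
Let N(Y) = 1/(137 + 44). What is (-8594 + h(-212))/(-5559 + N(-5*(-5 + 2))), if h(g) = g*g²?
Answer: 863073341/503089 ≈ 1715.5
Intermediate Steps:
N(Y) = 1/181
h(g) = g³
(-8594 + h(-212))/(-5559 + N(-5*(-5 + 2))) = (-8594 + (-212)³)/(-5559 + 1/181) = (-8594 - 9528128)/(-1006178/181) = -9536722*(-181/1006178) = 863073341/503089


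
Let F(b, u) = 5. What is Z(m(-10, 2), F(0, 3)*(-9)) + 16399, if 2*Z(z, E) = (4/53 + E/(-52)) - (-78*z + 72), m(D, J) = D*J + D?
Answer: 83746409/5512 ≈ 15193.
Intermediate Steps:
m(D, J) = D + D*J
Z(z, E) = -1906/53 + 39*z - E/104 (Z(z, E) = ((4/53 + E/(-52)) - (-78*z + 72))/2 = ((4*(1/53) + E*(-1/52)) - (72 - 78*z))/2 = ((4/53 - E/52) + (-72 + 78*z))/2 = (-3812/53 + 78*z - E/52)/2 = -1906/53 + 39*z - E/104)
Z(m(-10, 2), F(0, 3)*(-9)) + 16399 = (-1906/53 + 39*(-10*(1 + 2)) - 5*(-9)/104) + 16399 = (-1906/53 + 39*(-10*3) - 1/104*(-45)) + 16399 = (-1906/53 + 39*(-30) + 45/104) + 16399 = (-1906/53 - 1170 + 45/104) + 16399 = -6644879/5512 + 16399 = 83746409/5512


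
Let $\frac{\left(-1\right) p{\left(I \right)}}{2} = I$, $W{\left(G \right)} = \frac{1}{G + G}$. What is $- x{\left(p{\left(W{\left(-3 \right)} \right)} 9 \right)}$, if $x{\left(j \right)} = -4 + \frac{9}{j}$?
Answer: $1$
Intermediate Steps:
$W{\left(G \right)} = \frac{1}{2 G}$
$p{\left(I \right)} = - 2 I$
$- x{\left(p{\left(W{\left(-3 \right)} \right)} 9 \right)} = - (-4 + \frac{9}{- 2 \frac{1}{2 \left(-3\right)} 9}) = - (-4 + \frac{9}{- 2 \cdot \frac{1}{2} \left(- \frac{1}{3}\right) 9}) = - (-4 + \frac{9}{\left(-2\right) \left(- \frac{1}{6}\right) 9}) = - (-4 + \frac{9}{\frac{1}{3} \cdot 9}) = - (-4 + \frac{9}{3}) = - (-4 + 9 \cdot \frac{1}{3}) = - (-4 + 3) = \left(-1\right) \left(-1\right) = 1$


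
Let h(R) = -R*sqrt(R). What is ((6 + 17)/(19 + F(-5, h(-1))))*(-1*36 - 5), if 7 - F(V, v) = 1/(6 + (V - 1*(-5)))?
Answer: -5658/155 ≈ -36.503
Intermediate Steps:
h(R) = -R**(3/2)
F(V, v) = 7 - 1/(11 + V) (F(V, v) = 7 - 1/(6 + (V - 1*(-5))) = 7 - 1/(6 + (V + 5)) = 7 - 1/(6 + (5 + V)) = 7 - 1/(11 + V))
((6 + 17)/(19 + F(-5, h(-1))))*(-1*36 - 5) = ((6 + 17)/(19 + (76 + 7*(-5))/(11 - 5)))*(-1*36 - 5) = (23/(19 + (76 - 35)/6))*(-36 - 5) = (23/(19 + (1/6)*41))*(-41) = (23/(19 + 41/6))*(-41) = (23/(155/6))*(-41) = (23*(6/155))*(-41) = (138/155)*(-41) = -5658/155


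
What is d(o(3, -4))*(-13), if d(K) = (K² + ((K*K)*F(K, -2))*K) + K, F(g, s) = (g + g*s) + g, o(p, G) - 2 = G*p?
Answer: -1170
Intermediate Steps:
o(p, G) = 2 + G*p
F(g, s) = 2*g + g*s
d(K) = K + K² (d(K) = (K² + ((K*K)*(K*(2 - 2)))*K) + K = (K² + (K²*(K*0))*K) + K = (K² + (K²*0)*K) + K = (K² + 0*K) + K = (K² + 0) + K = K² + K = K + K²)
d(o(3, -4))*(-13) = ((2 - 4*3)*(1 + (2 - 4*3)))*(-13) = ((2 - 12)*(1 + (2 - 12)))*(-13) = -10*(1 - 10)*(-13) = -10*(-9)*(-13) = 90*(-13) = -1170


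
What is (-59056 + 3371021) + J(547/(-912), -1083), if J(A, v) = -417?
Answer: 3311548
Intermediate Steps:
(-59056 + 3371021) + J(547/(-912), -1083) = (-59056 + 3371021) - 417 = 3311965 - 417 = 3311548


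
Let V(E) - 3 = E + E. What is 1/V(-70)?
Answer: -1/137 ≈ -0.0072993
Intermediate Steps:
V(E) = 3 + 2*E (V(E) = 3 + (E + E) = 3 + 2*E)
1/V(-70) = 1/(3 + 2*(-70)) = 1/(3 - 140) = 1/(-137) = -1/137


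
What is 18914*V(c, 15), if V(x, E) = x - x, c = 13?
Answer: 0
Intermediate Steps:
V(x, E) = 0
18914*V(c, 15) = 18914*0 = 0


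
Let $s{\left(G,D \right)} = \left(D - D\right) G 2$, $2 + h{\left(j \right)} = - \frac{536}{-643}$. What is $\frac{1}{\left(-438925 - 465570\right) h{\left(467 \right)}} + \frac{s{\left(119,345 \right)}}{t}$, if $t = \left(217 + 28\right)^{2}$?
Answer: $\frac{643}{678371250} \approx 9.4786 \cdot 10^{-7}$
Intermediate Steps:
$h{\left(j \right)} = - \frac{750}{643}$ ($h{\left(j \right)} = -2 - \frac{536}{-643} = -2 - - \frac{536}{643} = -2 + \frac{536}{643} = - \frac{750}{643}$)
$t = 60025$ ($t = 245^{2} = 60025$)
$s{\left(G,D \right)} = 0$ ($s{\left(G,D \right)} = 0 G 2 = 0 \cdot 2 = 0$)
$\frac{1}{\left(-438925 - 465570\right) h{\left(467 \right)}} + \frac{s{\left(119,345 \right)}}{t} = \frac{1}{\left(-438925 - 465570\right) \left(- \frac{750}{643}\right)} + \frac{0}{60025} = \frac{1}{-904495} \left(- \frac{643}{750}\right) + 0 \cdot \frac{1}{60025} = \left(- \frac{1}{904495}\right) \left(- \frac{643}{750}\right) + 0 = \frac{643}{678371250} + 0 = \frac{643}{678371250}$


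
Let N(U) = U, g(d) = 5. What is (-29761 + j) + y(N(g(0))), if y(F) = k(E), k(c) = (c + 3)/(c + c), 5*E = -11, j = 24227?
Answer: -60876/11 ≈ -5534.2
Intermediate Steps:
E = -11/5 (E = (1/5)*(-11) = -11/5 ≈ -2.2000)
k(c) = (3 + c)/(2*c) (k(c) = (3 + c)/((2*c)) = (3 + c)*(1/(2*c)) = (3 + c)/(2*c))
y(F) = -2/11 (y(F) = (3 - 11/5)/(2*(-11/5)) = (1/2)*(-5/11)*(4/5) = -2/11)
(-29761 + j) + y(N(g(0))) = (-29761 + 24227) - 2/11 = -5534 - 2/11 = -60876/11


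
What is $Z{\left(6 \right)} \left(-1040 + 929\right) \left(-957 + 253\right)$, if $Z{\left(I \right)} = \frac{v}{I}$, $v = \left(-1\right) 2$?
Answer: $-26048$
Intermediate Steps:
$v = -2$
$Z{\left(I \right)} = - \frac{2}{I}$
$Z{\left(6 \right)} \left(-1040 + 929\right) \left(-957 + 253\right) = - \frac{2}{6} \left(-1040 + 929\right) \left(-957 + 253\right) = \left(-2\right) \frac{1}{6} \left(\left(-111\right) \left(-704\right)\right) = \left(- \frac{1}{3}\right) 78144 = -26048$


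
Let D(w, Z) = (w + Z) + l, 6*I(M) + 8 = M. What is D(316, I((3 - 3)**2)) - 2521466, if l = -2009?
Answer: -7569481/3 ≈ -2.5232e+6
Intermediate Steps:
I(M) = -4/3 + M/6
D(w, Z) = -2009 + Z + w (D(w, Z) = (w + Z) - 2009 = (Z + w) - 2009 = -2009 + Z + w)
D(316, I((3 - 3)**2)) - 2521466 = (-2009 + (-4/3 + (3 - 3)**2/6) + 316) - 2521466 = (-2009 + (-4/3 + (1/6)*0**2) + 316) - 2521466 = (-2009 + (-4/3 + (1/6)*0) + 316) - 2521466 = (-2009 + (-4/3 + 0) + 316) - 2521466 = (-2009 - 4/3 + 316) - 2521466 = -5083/3 - 2521466 = -7569481/3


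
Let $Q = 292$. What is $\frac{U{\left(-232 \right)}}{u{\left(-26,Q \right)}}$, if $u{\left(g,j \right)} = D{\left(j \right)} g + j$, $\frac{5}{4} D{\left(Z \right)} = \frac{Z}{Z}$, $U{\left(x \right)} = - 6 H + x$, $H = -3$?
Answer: $- \frac{535}{678} \approx -0.78909$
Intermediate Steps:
$U{\left(x \right)} = 18 + x$ ($U{\left(x \right)} = \left(-6\right) \left(-3\right) + x = 18 + x$)
$D{\left(Z \right)} = \frac{4}{5}$ ($D{\left(Z \right)} = \frac{4 \frac{Z}{Z}}{5} = \frac{4}{5} \cdot 1 = \frac{4}{5}$)
$u{\left(g,j \right)} = j + \frac{4 g}{5}$ ($u{\left(g,j \right)} = \frac{4 g}{5} + j = j + \frac{4 g}{5}$)
$\frac{U{\left(-232 \right)}}{u{\left(-26,Q \right)}} = \frac{18 - 232}{292 + \frac{4}{5} \left(-26\right)} = - \frac{214}{292 - \frac{104}{5}} = - \frac{214}{\frac{1356}{5}} = \left(-214\right) \frac{5}{1356} = - \frac{535}{678}$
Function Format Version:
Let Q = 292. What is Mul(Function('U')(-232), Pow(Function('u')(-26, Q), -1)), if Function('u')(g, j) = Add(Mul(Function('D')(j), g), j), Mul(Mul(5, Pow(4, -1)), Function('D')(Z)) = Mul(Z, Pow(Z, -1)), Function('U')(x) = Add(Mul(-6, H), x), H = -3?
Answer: Rational(-535, 678) ≈ -0.78909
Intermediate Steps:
Function('U')(x) = Add(18, x) (Function('U')(x) = Add(Mul(-6, -3), x) = Add(18, x))
Function('D')(Z) = Rational(4, 5) (Function('D')(Z) = Mul(Rational(4, 5), Mul(Z, Pow(Z, -1))) = Mul(Rational(4, 5), 1) = Rational(4, 5))
Function('u')(g, j) = Add(j, Mul(Rational(4, 5), g)) (Function('u')(g, j) = Add(Mul(Rational(4, 5), g), j) = Add(j, Mul(Rational(4, 5), g)))
Mul(Function('U')(-232), Pow(Function('u')(-26, Q), -1)) = Mul(Add(18, -232), Pow(Add(292, Mul(Rational(4, 5), -26)), -1)) = Mul(-214, Pow(Add(292, Rational(-104, 5)), -1)) = Mul(-214, Pow(Rational(1356, 5), -1)) = Mul(-214, Rational(5, 1356)) = Rational(-535, 678)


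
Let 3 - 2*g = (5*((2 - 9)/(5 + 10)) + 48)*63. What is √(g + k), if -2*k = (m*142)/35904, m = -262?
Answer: I*√28933825206/4488 ≈ 37.901*I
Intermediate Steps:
k = 9301/17952 (k = -(-262*142)/(2*35904) = -(-18602)/35904 = -½*(-9301/8976) = 9301/17952 ≈ 0.51810)
g = -1437 (g = 3/2 - (5*((2 - 9)/(5 + 10)) + 48)*63/2 = 3/2 - (5*(-7/15) + 48)*63/2 = 3/2 - (-7/3 + 48)*63/2 = 3/2 - 137*63/6 = 3/2 - ½*2877 = 3/2 - 2877/2 = -1437)
√(g + k) = √(-1437 + 9301/17952) = √(-25787723/17952) = I*√28933825206/4488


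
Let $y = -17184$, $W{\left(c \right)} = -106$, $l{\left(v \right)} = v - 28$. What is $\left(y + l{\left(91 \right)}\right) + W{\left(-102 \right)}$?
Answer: $-17227$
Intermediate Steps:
$l{\left(v \right)} = -28 + v$ ($l{\left(v \right)} = v - 28 = -28 + v$)
$\left(y + l{\left(91 \right)}\right) + W{\left(-102 \right)} = \left(-17184 + \left(-28 + 91\right)\right) - 106 = \left(-17184 + 63\right) - 106 = -17121 - 106 = -17227$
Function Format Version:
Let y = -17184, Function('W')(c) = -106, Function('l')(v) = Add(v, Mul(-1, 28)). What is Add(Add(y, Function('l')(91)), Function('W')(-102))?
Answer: -17227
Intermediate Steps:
Function('l')(v) = Add(-28, v) (Function('l')(v) = Add(v, -28) = Add(-28, v))
Add(Add(y, Function('l')(91)), Function('W')(-102)) = Add(Add(-17184, Add(-28, 91)), -106) = Add(Add(-17184, 63), -106) = Add(-17121, -106) = -17227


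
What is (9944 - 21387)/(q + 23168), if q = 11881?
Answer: -11443/35049 ≈ -0.32649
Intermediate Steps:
(9944 - 21387)/(q + 23168) = (9944 - 21387)/(11881 + 23168) = -11443/35049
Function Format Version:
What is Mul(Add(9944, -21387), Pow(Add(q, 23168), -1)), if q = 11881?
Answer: Rational(-11443, 35049) ≈ -0.32649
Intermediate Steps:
Mul(Add(9944, -21387), Pow(Add(q, 23168), -1)) = Mul(Add(9944, -21387), Pow(Add(11881, 23168), -1)) = Mul(-11443, Pow(35049, -1)) = Mul(-11443, Rational(1, 35049)) = Rational(-11443, 35049)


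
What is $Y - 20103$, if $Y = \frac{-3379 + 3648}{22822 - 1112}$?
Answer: $- \frac{436435861}{21710} \approx -20103.0$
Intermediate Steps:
$Y = \frac{269}{21710} \approx 0.012391$
$Y - 20103 = \frac{269}{21710} - 20103 = - \frac{436435861}{21710}$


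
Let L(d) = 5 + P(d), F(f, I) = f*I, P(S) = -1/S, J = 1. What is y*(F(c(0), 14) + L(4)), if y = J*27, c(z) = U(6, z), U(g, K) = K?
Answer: 513/4 ≈ 128.25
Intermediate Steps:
c(z) = z
F(f, I) = I*f
L(d) = 5 - 1/d
y = 27 (y = 1*27 = 27)
y*(F(c(0), 14) + L(4)) = 27*(14*0 + (5 - 1/4)) = 27*(0 + (5 - 1*¼)) = 27*(0 + (5 - ¼)) = 27*(0 + 19/4) = 27*(19/4) = 513/4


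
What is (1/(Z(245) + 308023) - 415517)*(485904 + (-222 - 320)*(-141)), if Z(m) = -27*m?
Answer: -35212895713848405/150704 ≈ -2.3366e+11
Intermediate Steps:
(1/(Z(245) + 308023) - 415517)*(485904 + (-222 - 320)*(-141)) = (1/(-27*245 + 308023) - 415517)*(485904 + (-222 - 320)*(-141)) = (1/(-6615 + 308023) - 415517)*(485904 - 542*(-141)) = (1/301408 - 415517)*(485904 + 76422) = (1/301408 - 415517)*562326 = -125240147935/301408*562326 = -35212895713848405/150704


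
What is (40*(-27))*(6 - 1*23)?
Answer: 18360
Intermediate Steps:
(40*(-27))*(6 - 1*23) = -1080*(6 - 23) = -1080*(-17) = 18360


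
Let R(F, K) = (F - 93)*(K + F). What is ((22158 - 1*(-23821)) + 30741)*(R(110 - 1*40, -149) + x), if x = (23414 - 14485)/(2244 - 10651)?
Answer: 167321826400/1201 ≈ 1.3932e+8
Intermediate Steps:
R(F, K) = (-93 + F)*(F + K)
x = -8929/8407 (x = 8929/(-8407) = 8929*(-1/8407) = -8929/8407 ≈ -1.0621)
((22158 - 1*(-23821)) + 30741)*(R(110 - 1*40, -149) + x) = ((22158 - 1*(-23821)) + 30741)*(((110 - 1*40)**2 - 93*(110 - 1*40) - 93*(-149) + (110 - 1*40)*(-149)) - 8929/8407) = ((22158 + 23821) + 30741)*(((110 - 40)**2 - 93*(110 - 40) + 13857 + (110 - 40)*(-149)) - 8929/8407) = (45979 + 30741)*((70**2 - 93*70 + 13857 + 70*(-149)) - 8929/8407) = 76720*((4900 - 6510 + 13857 - 10430) - 8929/8407) = 76720*(1817 - 8929/8407) = 76720*(15266590/8407) = 167321826400/1201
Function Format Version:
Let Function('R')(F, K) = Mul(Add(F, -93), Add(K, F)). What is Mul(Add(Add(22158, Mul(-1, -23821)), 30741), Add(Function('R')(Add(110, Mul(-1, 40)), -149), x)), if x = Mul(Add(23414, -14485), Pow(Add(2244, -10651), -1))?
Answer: Rational(167321826400, 1201) ≈ 1.3932e+8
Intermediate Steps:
Function('R')(F, K) = Mul(Add(-93, F), Add(F, K))
x = Rational(-8929, 8407) (x = Mul(8929, Pow(-8407, -1)) = Mul(8929, Rational(-1, 8407)) = Rational(-8929, 8407) ≈ -1.0621)
Mul(Add(Add(22158, Mul(-1, -23821)), 30741), Add(Function('R')(Add(110, Mul(-1, 40)), -149), x)) = Mul(Add(Add(22158, Mul(-1, -23821)), 30741), Add(Add(Pow(Add(110, Mul(-1, 40)), 2), Mul(-93, Add(110, Mul(-1, 40))), Mul(-93, -149), Mul(Add(110, Mul(-1, 40)), -149)), Rational(-8929, 8407))) = Mul(Add(Add(22158, 23821), 30741), Add(Add(Pow(Add(110, -40), 2), Mul(-93, Add(110, -40)), 13857, Mul(Add(110, -40), -149)), Rational(-8929, 8407))) = Mul(Add(45979, 30741), Add(Add(Pow(70, 2), Mul(-93, 70), 13857, Mul(70, -149)), Rational(-8929, 8407))) = Mul(76720, Add(Add(4900, -6510, 13857, -10430), Rational(-8929, 8407))) = Mul(76720, Add(1817, Rational(-8929, 8407))) = Mul(76720, Rational(15266590, 8407)) = Rational(167321826400, 1201)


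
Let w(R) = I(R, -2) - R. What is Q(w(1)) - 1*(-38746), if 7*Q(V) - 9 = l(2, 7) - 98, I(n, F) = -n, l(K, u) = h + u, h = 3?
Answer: 271143/7 ≈ 38735.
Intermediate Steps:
l(K, u) = 3 + u
w(R) = -2*R (w(R) = -R - R = -2*R)
Q(V) = -79/7 (Q(V) = 9/7 + ((3 + 7) - 98)/7 = 9/7 + (10 - 98)/7 = 9/7 + (⅐)*(-88) = 9/7 - 88/7 = -79/7)
Q(w(1)) - 1*(-38746) = -79/7 - 1*(-38746) = -79/7 + 38746 = 271143/7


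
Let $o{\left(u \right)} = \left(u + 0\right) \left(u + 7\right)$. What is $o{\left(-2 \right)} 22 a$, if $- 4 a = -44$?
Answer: $-2420$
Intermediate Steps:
$o{\left(u \right)} = u \left(7 + u\right)$
$a = 11$ ($a = \left(- \frac{1}{4}\right) \left(-44\right) = 11$)
$o{\left(-2 \right)} 22 a = - 2 \left(7 - 2\right) 22 \cdot 11 = \left(-2\right) 5 \cdot 22 \cdot 11 = \left(-10\right) 22 \cdot 11 = \left(-220\right) 11 = -2420$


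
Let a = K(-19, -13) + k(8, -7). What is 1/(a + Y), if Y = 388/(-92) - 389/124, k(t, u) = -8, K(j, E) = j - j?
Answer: -2852/43791 ≈ -0.065127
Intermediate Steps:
K(j, E) = 0
a = -8 (a = 0 - 8 = -8)
Y = -20975/2852 (Y = 388*(-1/92) - 389*1/124 = -97/23 - 389/124 = -20975/2852 ≈ -7.3545)
1/(a + Y) = 1/(-8 - 20975/2852) = 1/(-43791/2852) = -2852/43791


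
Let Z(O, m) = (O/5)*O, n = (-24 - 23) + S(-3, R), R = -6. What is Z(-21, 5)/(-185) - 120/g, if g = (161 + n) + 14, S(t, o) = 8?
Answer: -21372/15725 ≈ -1.3591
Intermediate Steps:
n = -39 (n = (-24 - 23) + 8 = -47 + 8 = -39)
Z(O, m) = O²/5 (Z(O, m) = (O*(⅕))*O = (O/5)*O = O²/5)
g = 136 (g = (161 - 39) + 14 = 122 + 14 = 136)
Z(-21, 5)/(-185) - 120/g = ((⅕)*(-21)²)/(-185) - 120/136 = ((⅕)*441)*(-1/185) - 120*1/136 = (441/5)*(-1/185) - 15/17 = -441/925 - 15/17 = -21372/15725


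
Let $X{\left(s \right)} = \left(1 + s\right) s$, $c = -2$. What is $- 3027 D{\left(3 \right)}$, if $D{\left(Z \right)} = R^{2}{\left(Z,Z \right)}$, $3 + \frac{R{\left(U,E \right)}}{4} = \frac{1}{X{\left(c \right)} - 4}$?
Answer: $-593292$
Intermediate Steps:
$X{\left(s \right)} = s \left(1 + s\right)$
$R{\left(U,E \right)} = -14$ ($R{\left(U,E \right)} = -12 + \frac{4}{- 2 \left(1 - 2\right) - 4} = -12 + \frac{4}{\left(-2\right) \left(-1\right) - 4} = -12 + \frac{4}{2 - 4} = -12 + \frac{4}{-2} = -12 + 4 \left(- \frac{1}{2}\right) = -12 - 2 = -14$)
$D{\left(Z \right)} = 196$ ($D{\left(Z \right)} = \left(-14\right)^{2} = 196$)
$- 3027 D{\left(3 \right)} = \left(-3027\right) 196 = -593292$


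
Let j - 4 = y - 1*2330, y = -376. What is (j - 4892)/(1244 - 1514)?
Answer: 3797/135 ≈ 28.126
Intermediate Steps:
j = -2702 (j = 4 + (-376 - 1*2330) = 4 + (-376 - 2330) = 4 - 2706 = -2702)
(j - 4892)/(1244 - 1514) = (-2702 - 4892)/(1244 - 1514) = -7594/(-270) = -7594*(-1/270) = 3797/135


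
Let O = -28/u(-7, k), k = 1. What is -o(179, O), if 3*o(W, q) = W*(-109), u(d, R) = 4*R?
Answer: 19511/3 ≈ 6503.7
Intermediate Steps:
O = -7 (O = -28/(4*1) = -28/4 = -28*¼ = -7)
o(W, q) = -109*W/3 (o(W, q) = (W*(-109))/3 = (-109*W)/3 = -109*W/3)
-o(179, O) = -(-109)*179/3 = -1*(-19511/3) = 19511/3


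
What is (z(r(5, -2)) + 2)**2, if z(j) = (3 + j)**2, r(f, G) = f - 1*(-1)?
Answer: 6889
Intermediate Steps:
r(f, G) = 1 + f (r(f, G) = f + 1 = 1 + f)
(z(r(5, -2)) + 2)**2 = ((3 + (1 + 5))**2 + 2)**2 = ((3 + 6)**2 + 2)**2 = (9**2 + 2)**2 = (81 + 2)**2 = 83**2 = 6889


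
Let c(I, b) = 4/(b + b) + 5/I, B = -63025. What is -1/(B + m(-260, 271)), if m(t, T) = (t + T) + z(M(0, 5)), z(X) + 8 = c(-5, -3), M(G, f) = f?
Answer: 3/189071 ≈ 1.5867e-5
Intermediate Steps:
c(I, b) = 2/b + 5/I (c(I, b) = 4/((2*b)) + 5/I = 4*(1/(2*b)) + 5/I = 2/b + 5/I)
z(X) = -29/3 (z(X) = -8 + (2/(-3) + 5/(-5)) = -8 + (2*(-1/3) + 5*(-1/5)) = -8 + (-2/3 - 1) = -8 - 5/3 = -29/3)
m(t, T) = -29/3 + T + t (m(t, T) = (t + T) - 29/3 = (T + t) - 29/3 = -29/3 + T + t)
-1/(B + m(-260, 271)) = -1/(-63025 + (-29/3 + 271 - 260)) = -1/(-63025 + 4/3) = -1/(-189071/3) = -1*(-3/189071) = 3/189071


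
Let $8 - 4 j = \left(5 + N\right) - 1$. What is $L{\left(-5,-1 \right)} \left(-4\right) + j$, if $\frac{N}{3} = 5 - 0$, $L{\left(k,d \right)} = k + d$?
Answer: $\frac{85}{4} \approx 21.25$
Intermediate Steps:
$L{\left(k,d \right)} = d + k$
$N = 15$ ($N = 3 \left(5 - 0\right) = 3 \left(5 + 0\right) = 3 \cdot 5 = 15$)
$j = - \frac{11}{4}$ ($j = 2 - \frac{\left(5 + 15\right) - 1}{4} = 2 - \frac{20 - 1}{4} = 2 - \frac{19}{4} = - \frac{11}{4} \approx -2.75$)
$L{\left(-5,-1 \right)} \left(-4\right) + j = \left(-1 - 5\right) \left(-4\right) - \frac{11}{4} = \left(-6\right) \left(-4\right) - \frac{11}{4} = 24 - \frac{11}{4} = \frac{85}{4}$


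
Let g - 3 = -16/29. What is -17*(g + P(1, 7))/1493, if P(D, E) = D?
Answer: -1700/43297 ≈ -0.039264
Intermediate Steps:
g = 71/29 (g = 3 - 16/29 = 71/29 ≈ 2.4483)
-17*(g + P(1, 7))/1493 = -17*(71/29 + 1)/1493 = -17*100/29*(1/1493) = -1700/29*1/1493 = -1700/43297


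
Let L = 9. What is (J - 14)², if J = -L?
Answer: 529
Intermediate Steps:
J = -9 (J = -1*9 = -9)
(J - 14)² = (-9 - 14)² = (-23)² = 529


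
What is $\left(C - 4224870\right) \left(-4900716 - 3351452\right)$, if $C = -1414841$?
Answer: $46539842643448$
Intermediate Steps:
$\left(C - 4224870\right) \left(-4900716 - 3351452\right) = \left(-1414841 - 4224870\right) \left(-4900716 - 3351452\right) = \left(-5639711\right) \left(-8252168\right) = 46539842643448$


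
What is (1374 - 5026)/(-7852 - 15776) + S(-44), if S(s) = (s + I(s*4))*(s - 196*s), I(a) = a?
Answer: -1013641117/537 ≈ -1.8876e+6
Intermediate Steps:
S(s) = -975*s² (S(s) = (s + s*4)*(s - 196*s) = (s + 4*s)*(-195*s) = (5*s)*(-195*s) = -975*s²)
(1374 - 5026)/(-7852 - 15776) + S(-44) = (1374 - 5026)/(-7852 - 15776) - 975*(-44)² = -3652/(-23628) - 975*1936 = -3652*(-1/23628) - 1887600 = 83/537 - 1887600 = -1013641117/537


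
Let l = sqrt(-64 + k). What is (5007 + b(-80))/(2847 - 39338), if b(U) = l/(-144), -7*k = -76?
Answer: -5007/36491 + I*sqrt(651)/18391464 ≈ -0.13721 + 1.3873e-6*I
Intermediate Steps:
k = 76/7 (k = -1/7*(-76) = 76/7 ≈ 10.857)
l = 2*I*sqrt(651)/7 (l = sqrt(-64 + 76/7) = sqrt(-372/7) = 2*I*sqrt(651)/7 ≈ 7.2899*I)
b(U) = -I*sqrt(651)/504 (b(U) = (2*I*sqrt(651)/7)/(-144) = (2*I*sqrt(651)/7)*(-1/144) = -I*sqrt(651)/504)
(5007 + b(-80))/(2847 - 39338) = (5007 - I*sqrt(651)/504)/(2847 - 39338) = (5007 - I*sqrt(651)/504)/(-36491) = (5007 - I*sqrt(651)/504)*(-1/36491) = -5007/36491 + I*sqrt(651)/18391464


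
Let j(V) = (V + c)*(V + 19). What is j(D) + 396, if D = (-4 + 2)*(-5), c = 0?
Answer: 686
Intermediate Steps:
D = 10 (D = -2*(-5) = 10)
j(V) = V*(19 + V) (j(V) = (V + 0)*(V + 19) = V*(19 + V))
j(D) + 396 = 10*(19 + 10) + 396 = 10*29 + 396 = 290 + 396 = 686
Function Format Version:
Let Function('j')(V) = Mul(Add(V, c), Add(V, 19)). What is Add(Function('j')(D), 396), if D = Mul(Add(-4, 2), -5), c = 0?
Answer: 686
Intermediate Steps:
D = 10 (D = Mul(-2, -5) = 10)
Function('j')(V) = Mul(V, Add(19, V)) (Function('j')(V) = Mul(Add(V, 0), Add(V, 19)) = Mul(V, Add(19, V)))
Add(Function('j')(D), 396) = Add(Mul(10, Add(19, 10)), 396) = Add(Mul(10, 29), 396) = Add(290, 396) = 686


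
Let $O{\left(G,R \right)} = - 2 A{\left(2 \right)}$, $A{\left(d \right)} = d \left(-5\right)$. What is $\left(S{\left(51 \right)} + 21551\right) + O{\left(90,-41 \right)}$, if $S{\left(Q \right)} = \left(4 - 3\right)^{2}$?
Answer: $21572$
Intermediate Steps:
$A{\left(d \right)} = - 5 d$
$S{\left(Q \right)} = 1$ ($S{\left(Q \right)} = 1^{2} = 1$)
$O{\left(G,R \right)} = 20$ ($O{\left(G,R \right)} = - 2 \left(\left(-5\right) 2\right) = \left(-2\right) \left(-10\right) = 20$)
$\left(S{\left(51 \right)} + 21551\right) + O{\left(90,-41 \right)} = \left(1 + 21551\right) + 20 = 21552 + 20 = 21572$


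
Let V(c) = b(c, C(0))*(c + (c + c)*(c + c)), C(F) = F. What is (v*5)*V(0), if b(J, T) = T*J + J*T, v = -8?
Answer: 0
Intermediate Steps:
b(J, T) = 2*J*T (b(J, T) = J*T + J*T = 2*J*T)
V(c) = 0 (V(c) = (2*c*0)*(c + (c + c)*(c + c)) = 0*(c + (2*c)*(2*c)) = 0*(c + 4*c²) = 0)
(v*5)*V(0) = -8*5*0 = -40*0 = 0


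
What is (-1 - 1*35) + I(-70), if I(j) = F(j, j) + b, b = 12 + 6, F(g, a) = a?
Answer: -88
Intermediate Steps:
b = 18
I(j) = 18 + j (I(j) = j + 18 = 18 + j)
(-1 - 1*35) + I(-70) = (-1 - 1*35) + (18 - 70) = (-1 - 35) - 52 = -36 - 52 = -88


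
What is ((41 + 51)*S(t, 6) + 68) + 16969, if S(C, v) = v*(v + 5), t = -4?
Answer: 23109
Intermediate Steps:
S(C, v) = v*(5 + v)
((41 + 51)*S(t, 6) + 68) + 16969 = ((41 + 51)*(6*(5 + 6)) + 68) + 16969 = (92*(6*11) + 68) + 16969 = (92*66 + 68) + 16969 = (6072 + 68) + 16969 = 6140 + 16969 = 23109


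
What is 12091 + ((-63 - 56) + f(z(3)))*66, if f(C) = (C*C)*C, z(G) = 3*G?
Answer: 52351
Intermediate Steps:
f(C) = C³ (f(C) = C²*C = C³)
12091 + ((-63 - 56) + f(z(3)))*66 = 12091 + ((-63 - 56) + (3*3)³)*66 = 12091 + (-119 + 9³)*66 = 12091 + (-119 + 729)*66 = 12091 + 610*66 = 12091 + 40260 = 52351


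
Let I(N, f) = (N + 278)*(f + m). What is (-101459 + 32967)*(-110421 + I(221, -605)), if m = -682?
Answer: 51549407928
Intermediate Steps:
I(N, f) = (-682 + f)*(278 + N) (I(N, f) = (N + 278)*(f - 682) = (278 + N)*(-682 + f) = (-682 + f)*(278 + N))
(-101459 + 32967)*(-110421 + I(221, -605)) = (-101459 + 32967)*(-110421 + (-189596 - 682*221 + 278*(-605) + 221*(-605))) = -68492*(-110421 + (-189596 - 150722 - 168190 - 133705)) = -68492*(-110421 - 642213) = -68492*(-752634) = 51549407928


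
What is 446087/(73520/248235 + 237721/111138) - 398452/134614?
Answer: 18407120766369261040/100484173139797 ≈ 1.8318e+5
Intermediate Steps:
446087/(73520/248235 + 237721/111138) - 398452/134614 = 446087/(73520*(1/248235) + 237721*(1/111138)) - 398452*1/134614 = 446087/(14704/49647 + 237721/111138) - 199226/67307 = 446087/(1492923071/613074254) - 199226/67307 = 446087*(613074254/1492923071) - 199226/67307 = 273484454744098/1492923071 - 199226/67307 = 18407120766369261040/100484173139797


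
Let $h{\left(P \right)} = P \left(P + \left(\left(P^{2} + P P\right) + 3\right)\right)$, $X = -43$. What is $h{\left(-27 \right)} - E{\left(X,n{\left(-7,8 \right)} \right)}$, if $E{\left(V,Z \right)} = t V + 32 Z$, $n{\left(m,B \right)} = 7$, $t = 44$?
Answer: $-37050$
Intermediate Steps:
$E{\left(V,Z \right)} = 32 Z + 44 V$ ($E{\left(V,Z \right)} = 44 V + 32 Z = 32 Z + 44 V$)
$h{\left(P \right)} = P \left(3 + P + 2 P^{2}\right)$ ($h{\left(P \right)} = P \left(P + \left(\left(P^{2} + P^{2}\right) + 3\right)\right) = P \left(P + \left(2 P^{2} + 3\right)\right) = P \left(P + \left(3 + 2 P^{2}\right)\right) = P \left(3 + P + 2 P^{2}\right)$)
$h{\left(-27 \right)} - E{\left(X,n{\left(-7,8 \right)} \right)} = - 27 \left(3 - 27 + 2 \left(-27\right)^{2}\right) - \left(32 \cdot 7 + 44 \left(-43\right)\right) = - 27 \left(3 - 27 + 2 \cdot 729\right) - \left(224 - 1892\right) = - 27 \left(3 - 27 + 1458\right) - -1668 = \left(-27\right) 1434 + 1668 = -38718 + 1668 = -37050$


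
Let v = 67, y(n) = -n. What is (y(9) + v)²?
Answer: 3364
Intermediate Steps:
(y(9) + v)² = (-1*9 + 67)² = (-9 + 67)² = 58² = 3364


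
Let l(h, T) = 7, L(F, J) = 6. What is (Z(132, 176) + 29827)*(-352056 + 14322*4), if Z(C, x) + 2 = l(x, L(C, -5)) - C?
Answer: -8754609600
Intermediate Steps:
Z(C, x) = 5 - C (Z(C, x) = -2 + (7 - C) = 5 - C)
(Z(132, 176) + 29827)*(-352056 + 14322*4) = ((5 - 1*132) + 29827)*(-352056 + 14322*4) = ((5 - 132) + 29827)*(-352056 + 57288) = (-127 + 29827)*(-294768) = 29700*(-294768) = -8754609600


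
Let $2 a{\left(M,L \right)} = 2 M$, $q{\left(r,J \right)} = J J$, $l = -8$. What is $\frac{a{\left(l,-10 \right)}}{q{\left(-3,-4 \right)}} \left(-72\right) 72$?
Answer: $2592$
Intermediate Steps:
$q{\left(r,J \right)} = J^{2}$
$a{\left(M,L \right)} = M$ ($a{\left(M,L \right)} = \frac{2 M}{2} = M$)
$\frac{a{\left(l,-10 \right)}}{q{\left(-3,-4 \right)}} \left(-72\right) 72 = - \frac{8}{\left(-4\right)^{2}} \left(-72\right) 72 = - \frac{8}{16} \left(-72\right) 72 = \left(-8\right) \frac{1}{16} \left(-72\right) 72 = \left(- \frac{1}{2}\right) \left(-72\right) 72 = 36 \cdot 72 = 2592$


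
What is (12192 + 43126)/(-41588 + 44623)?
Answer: 55318/3035 ≈ 18.227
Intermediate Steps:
(12192 + 43126)/(-41588 + 44623) = 55318/3035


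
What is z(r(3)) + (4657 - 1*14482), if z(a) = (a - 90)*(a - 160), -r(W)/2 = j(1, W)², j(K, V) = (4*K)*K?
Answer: 13599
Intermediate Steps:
j(K, V) = 4*K²
r(W) = -32 (r(W) = -2*(4*1²)² = -2*(4*1)² = -2*4² = -2*16 = -32)
z(a) = (-160 + a)*(-90 + a) (z(a) = (-90 + a)*(-160 + a) = (-160 + a)*(-90 + a))
z(r(3)) + (4657 - 1*14482) = (14400 + (-32)² - 250*(-32)) + (4657 - 1*14482) = (14400 + 1024 + 8000) + (4657 - 14482) = 23424 - 9825 = 13599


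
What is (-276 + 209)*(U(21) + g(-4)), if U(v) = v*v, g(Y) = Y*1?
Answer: -29279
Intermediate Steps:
g(Y) = Y
U(v) = v²
(-276 + 209)*(U(21) + g(-4)) = (-276 + 209)*(21² - 4) = -67*(441 - 4) = -67*437 = -29279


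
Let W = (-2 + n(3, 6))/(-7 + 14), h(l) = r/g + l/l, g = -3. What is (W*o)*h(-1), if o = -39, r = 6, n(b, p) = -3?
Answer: -195/7 ≈ -27.857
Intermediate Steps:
h(l) = -1 (h(l) = 6/(-3) + l/l = 6*(-1/3) + 1 = -2 + 1 = -1)
W = -5/7 (W = (-2 - 3)/(-7 + 14) = -5/7 ≈ -0.71429)
(W*o)*h(-1) = -5/7*(-39)*(-1) = (195/7)*(-1) = -195/7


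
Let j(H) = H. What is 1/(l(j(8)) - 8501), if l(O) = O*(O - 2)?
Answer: -1/8453 ≈ -0.00011830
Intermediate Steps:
l(O) = O*(-2 + O)
1/(l(j(8)) - 8501) = 1/(8*(-2 + 8) - 8501) = 1/(8*6 - 8501) = 1/(48 - 8501) = 1/(-8453) = -1/8453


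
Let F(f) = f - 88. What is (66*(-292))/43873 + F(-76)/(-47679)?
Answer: -12488692/28655079 ≈ -0.43583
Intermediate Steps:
F(f) = -88 + f
(66*(-292))/43873 + F(-76)/(-47679) = (66*(-292))/43873 + (-88 - 76)/(-47679) = -19272*1/43873 - 164*(-1/47679) = -264/601 + 164/47679 = -12488692/28655079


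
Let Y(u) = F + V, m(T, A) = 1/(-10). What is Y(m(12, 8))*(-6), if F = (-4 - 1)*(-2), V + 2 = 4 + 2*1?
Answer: -84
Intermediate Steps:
V = 4 (V = -2 + (4 + 2*1) = -2 + (4 + 2) = -2 + 6 = 4)
m(T, A) = -⅒
F = 10 (F = -5*(-2) = 10)
Y(u) = 14 (Y(u) = 10 + 4 = 14)
Y(m(12, 8))*(-6) = 14*(-6) = -84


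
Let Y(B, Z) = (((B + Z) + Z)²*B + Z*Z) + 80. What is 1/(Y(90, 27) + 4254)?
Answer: 1/1871303 ≈ 5.3439e-7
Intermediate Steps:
Y(B, Z) = 80 + Z² + B*(B + 2*Z)² (Y(B, Z) = ((B + 2*Z)²*B + Z²) + 80 = (B*(B + 2*Z)² + Z²) + 80 = (Z² + B*(B + 2*Z)²) + 80 = 80 + Z² + B*(B + 2*Z)²)
1/(Y(90, 27) + 4254) = 1/((80 + 27² + 90*(90 + 2*27)²) + 4254) = 1/((80 + 729 + 90*(90 + 54)²) + 4254) = 1/((80 + 729 + 90*144²) + 4254) = 1/((80 + 729 + 90*20736) + 4254) = 1/((80 + 729 + 1866240) + 4254) = 1/(1867049 + 4254) = 1/1871303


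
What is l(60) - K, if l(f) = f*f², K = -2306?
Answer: 218306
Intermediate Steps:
l(f) = f³
l(60) - K = 60³ - 1*(-2306) = 216000 + 2306 = 218306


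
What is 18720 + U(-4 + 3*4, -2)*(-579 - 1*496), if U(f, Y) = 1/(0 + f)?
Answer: 148685/8 ≈ 18586.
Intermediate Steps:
U(f, Y) = 1/f
18720 + U(-4 + 3*4, -2)*(-579 - 1*496) = 18720 + (-579 - 1*496)/(-4 + 3*4) = 18720 + (-579 - 496)/(-4 + 12) = 18720 - 1075/8 = 148685/8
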